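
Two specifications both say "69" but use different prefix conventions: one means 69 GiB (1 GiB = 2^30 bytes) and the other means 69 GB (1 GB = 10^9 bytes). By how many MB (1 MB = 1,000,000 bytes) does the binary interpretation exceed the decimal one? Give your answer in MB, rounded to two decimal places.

69 GiB = 69 × 1,073,741,824 = 74,088,185,856 bytes
69 GB = 69 × 1,000,000,000 = 69,000,000,000 bytes
difference = 5,088,185,856 bytes
5,088,185,856 / 1,000,000 = 5,088.19 MB

5,088.19 MB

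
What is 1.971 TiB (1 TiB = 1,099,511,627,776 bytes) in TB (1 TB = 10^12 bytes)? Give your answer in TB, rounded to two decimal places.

1.971 TiB = 1.971 × 2^40 bytes = 2,167,137,418,346.496 bytes
1 TB = 10^12 bytes = 1,000,000,000,000 bytes
2,167,137,418,346.496 / 1,000,000,000,000 = 2.17 TB

2.17 TB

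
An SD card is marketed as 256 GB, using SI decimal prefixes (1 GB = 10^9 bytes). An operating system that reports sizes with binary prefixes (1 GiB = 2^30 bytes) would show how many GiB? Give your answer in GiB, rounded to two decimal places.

238.42 GiB

256 GB × 1,000,000,000 bytes/GB = 256,000,000,000 bytes
1 GiB = 1,073,741,824 bytes
256,000,000,000 / 1,073,741,824 = 238.42 GiB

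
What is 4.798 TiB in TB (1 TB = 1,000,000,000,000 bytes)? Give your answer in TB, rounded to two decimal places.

4.798 TiB = 4.798 × 2^40 bytes = 5,275,456,790,069.248 bytes
1 TB = 1,000,000,000,000 bytes
5,275,456,790,069.248 / 1,000,000,000,000 = 5.28 TB

5.28 TB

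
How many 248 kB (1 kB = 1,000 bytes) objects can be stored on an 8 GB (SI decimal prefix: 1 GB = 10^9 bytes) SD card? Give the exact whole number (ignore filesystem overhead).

Capacity: 8 GB = 8,000,000,000 bytes
Per item: 248 kB = 248,000 bytes
⌊8,000,000,000 / 248,000⌋ = 32,258

32,258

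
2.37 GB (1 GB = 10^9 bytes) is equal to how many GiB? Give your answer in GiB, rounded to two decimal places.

2.21 GiB

2.37 GB = 2.37 × 10^9 bytes = 2,370,000,000 bytes
1 GiB = 1,073,741,824 bytes
2,370,000,000 / 1,073,741,824 = 2.21 GiB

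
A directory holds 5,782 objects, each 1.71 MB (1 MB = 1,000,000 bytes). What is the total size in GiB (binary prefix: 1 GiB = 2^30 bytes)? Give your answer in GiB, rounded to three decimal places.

Total = 5,782 × 1.71 MB = 9887.22 MB
= 9887.22 × 1,000,000 bytes = 9,887,220,000 bytes
1 GiB = 1,073,741,824 bytes
9,887,220,000 / 1,073,741,824 = 9.208 GiB

9.208 GiB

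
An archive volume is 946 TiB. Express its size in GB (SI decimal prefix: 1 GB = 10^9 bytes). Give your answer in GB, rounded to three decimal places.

946 TiB × 1,099,511,627,776 bytes/TiB = 1,040,137,999,876,096 bytes
1 GB = 1,000,000,000 bytes
1,040,137,999,876,096 / 1,000,000,000 = 1,040,138.000 GB

1,040,138.000 GB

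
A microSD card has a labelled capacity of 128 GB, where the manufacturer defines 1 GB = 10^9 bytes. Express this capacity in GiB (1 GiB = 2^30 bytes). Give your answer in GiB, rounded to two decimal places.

119.21 GiB

128 GB × 1,000,000,000 bytes/GB = 128,000,000,000 bytes
1 GiB = 1,073,741,824 bytes
128,000,000,000 / 1,073,741,824 = 119.21 GiB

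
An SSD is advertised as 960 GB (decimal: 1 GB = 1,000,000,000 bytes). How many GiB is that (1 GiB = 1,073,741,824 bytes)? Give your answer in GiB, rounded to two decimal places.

894.07 GiB

960 GB = 960 × 10^9 bytes = 960,000,000,000 bytes
1 GiB = 2^30 bytes = 1,073,741,824 bytes
960,000,000,000 / 1,073,741,824 = 894.07 GiB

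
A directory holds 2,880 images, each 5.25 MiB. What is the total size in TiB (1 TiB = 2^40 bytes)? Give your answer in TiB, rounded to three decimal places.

Total = 2,880 × 5.25 MiB = 15,120 MiB
= 15,120 × 1,048,576 bytes = 15,854,469,120 bytes
1 TiB = 1,099,511,627,776 bytes
15,854,469,120 / 1,099,511,627,776 = 0.014 TiB

0.014 TiB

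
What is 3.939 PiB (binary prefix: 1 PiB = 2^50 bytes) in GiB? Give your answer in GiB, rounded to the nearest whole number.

4,130,341 GiB

3.939 PiB × 1,125,899,906,842,624 bytes/PiB = 4,434,919,733,053,095.936 bytes
1 GiB = 2^30 bytes = 1,073,741,824 bytes
4,434,919,733,053,095.936 / 1,073,741,824 = 4,130,341 GiB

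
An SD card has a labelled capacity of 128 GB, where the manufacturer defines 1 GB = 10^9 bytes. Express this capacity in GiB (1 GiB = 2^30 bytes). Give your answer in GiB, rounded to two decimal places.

119.21 GiB

128 GB = 128 × 10^9 bytes = 128,000,000,000 bytes
1 GiB = 1,073,741,824 bytes
128,000,000,000 / 1,073,741,824 = 119.21 GiB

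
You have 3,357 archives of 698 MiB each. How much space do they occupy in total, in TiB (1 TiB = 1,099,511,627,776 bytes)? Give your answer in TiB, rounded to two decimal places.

Total = 3,357 × 698 MiB = 2,343,186 MiB
= 2,343,186 × 1,048,576 bytes = 2,457,008,603,136 bytes
1 TiB = 1,099,511,627,776 bytes
2,457,008,603,136 / 1,099,511,627,776 = 2.23 TiB

2.23 TiB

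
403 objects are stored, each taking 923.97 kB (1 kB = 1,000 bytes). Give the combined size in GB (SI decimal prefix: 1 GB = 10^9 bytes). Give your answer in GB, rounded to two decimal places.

0.37 GB

Total = 403 × 923.97 kB = 372359.91 kB
= 372359.91 × 1,000 bytes = 372,359,910 bytes
1 GB = 1,000,000,000 bytes
372,359,910 / 1,000,000,000 = 0.37 GB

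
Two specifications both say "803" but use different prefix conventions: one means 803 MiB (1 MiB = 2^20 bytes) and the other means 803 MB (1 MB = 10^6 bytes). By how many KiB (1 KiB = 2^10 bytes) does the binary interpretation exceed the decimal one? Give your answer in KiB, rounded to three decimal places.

803 MiB = 803 × 1,048,576 = 842,006,528 bytes
803 MB = 803 × 1,000,000 = 803,000,000 bytes
difference = 39,006,528 bytes
39,006,528 / 1,024 = 38,092.313 KiB

38,092.313 KiB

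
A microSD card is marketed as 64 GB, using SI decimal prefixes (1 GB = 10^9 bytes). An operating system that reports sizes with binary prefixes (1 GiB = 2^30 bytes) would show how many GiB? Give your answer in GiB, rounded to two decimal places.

59.60 GiB

64 GB × 1,000,000,000 bytes/GB = 64,000,000,000 bytes
1 GiB = 1,073,741,824 bytes
64,000,000,000 / 1,073,741,824 = 59.60 GiB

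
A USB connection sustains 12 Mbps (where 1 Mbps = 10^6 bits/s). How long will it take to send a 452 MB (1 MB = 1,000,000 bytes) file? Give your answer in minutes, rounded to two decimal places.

452 MB = 452,000,000 bytes = 3,616,000,000 bits
12 Mbps = 12,000,000 bits/s
time = 3,616,000,000 / 12,000,000 = 301.333 s
301.333 s / 60 = 5.02 minutes

5.02 minutes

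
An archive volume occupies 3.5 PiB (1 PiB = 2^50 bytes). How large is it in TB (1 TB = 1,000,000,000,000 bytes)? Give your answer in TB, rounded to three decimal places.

3.5 PiB = 3.5 × 2^50 bytes = 3,940,649,673,949,184 bytes
1 TB = 1,000,000,000,000 bytes
3,940,649,673,949,184 / 1,000,000,000,000 = 3,940.650 TB

3,940.650 TB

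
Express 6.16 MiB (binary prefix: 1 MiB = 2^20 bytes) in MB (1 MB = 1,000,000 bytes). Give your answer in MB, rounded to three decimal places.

6.459 MB

6.16 MiB = 6.16 × 2^20 bytes = 6,459,228.16 bytes
1 MB = 10^6 bytes = 1,000,000 bytes
6,459,228.16 / 1,000,000 = 6.459 MB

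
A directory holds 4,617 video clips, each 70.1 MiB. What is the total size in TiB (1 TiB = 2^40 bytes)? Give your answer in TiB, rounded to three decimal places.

Total = 4,617 × 70.1 MiB = 323651.7 MiB
= 323651.7 × 1,048,576 bytes = 339,373,404,979.2 bytes
1 TiB = 1,099,511,627,776 bytes
339,373,404,979.2 / 1,099,511,627,776 = 0.309 TiB

0.309 TiB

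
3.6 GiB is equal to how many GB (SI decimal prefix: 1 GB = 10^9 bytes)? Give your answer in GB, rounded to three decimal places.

3.6 GiB = 3.6 × 2^30 bytes = 3,865,470,566.4 bytes
1 GB = 10^9 bytes = 1,000,000,000 bytes
3,865,470,566.4 / 1,000,000,000 = 3.865 GB

3.865 GB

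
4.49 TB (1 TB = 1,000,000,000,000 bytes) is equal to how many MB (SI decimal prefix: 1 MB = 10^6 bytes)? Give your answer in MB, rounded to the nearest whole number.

4.49 TB = 4.49 × 10^12 bytes = 4,490,000,000,000 bytes
1 MB = 10^6 bytes = 1,000,000 bytes
4,490,000,000,000 / 1,000,000 = 4,490,000 MB

4,490,000 MB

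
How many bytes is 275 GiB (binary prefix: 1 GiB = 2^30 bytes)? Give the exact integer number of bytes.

295,279,001,600 bytes

275 × 1,073,741,824 = 295,279,001,600 bytes  (1 GiB = 2^30 bytes)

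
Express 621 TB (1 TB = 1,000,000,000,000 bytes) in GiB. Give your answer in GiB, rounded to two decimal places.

621 TB = 621 × 10^12 bytes = 621,000,000,000,000 bytes
1 GiB = 2^30 bytes = 1,073,741,824 bytes
621,000,000,000,000 / 1,073,741,824 = 578,351.32 GiB

578,351.32 GiB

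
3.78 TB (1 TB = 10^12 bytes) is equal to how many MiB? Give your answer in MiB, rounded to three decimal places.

3,604,888.916 MiB

3.78 TB × 1,000,000,000,000 bytes/TB = 3,780,000,000,000 bytes
1 MiB = 2^20 bytes = 1,048,576 bytes
3,780,000,000,000 / 1,048,576 = 3,604,888.916 MiB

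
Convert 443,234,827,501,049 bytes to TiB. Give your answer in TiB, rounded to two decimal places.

403.12 TiB

443,234,827,501,049 bytes given.
1 TiB = 2^40 bytes = 1,099,511,627,776 bytes
443,234,827,501,049 / 1,099,511,627,776 = 403.12 TiB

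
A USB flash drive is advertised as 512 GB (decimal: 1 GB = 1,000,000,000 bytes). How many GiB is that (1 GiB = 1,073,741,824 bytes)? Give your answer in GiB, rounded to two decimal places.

476.84 GiB

512 GB × 1,000,000,000 bytes/GB = 512,000,000,000 bytes
1 GiB = 1,073,741,824 bytes
512,000,000,000 / 1,073,741,824 = 476.84 GiB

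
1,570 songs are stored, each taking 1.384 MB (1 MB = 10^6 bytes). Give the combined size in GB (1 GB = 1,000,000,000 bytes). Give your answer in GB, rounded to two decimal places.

2.17 GB

Total = 1,570 × 1.384 MB = 2172.88 MB
= 2172.88 × 1,000,000 bytes = 2,172,880,000 bytes
1 GB = 1,000,000,000 bytes
2,172,880,000 / 1,000,000,000 = 2.17 GB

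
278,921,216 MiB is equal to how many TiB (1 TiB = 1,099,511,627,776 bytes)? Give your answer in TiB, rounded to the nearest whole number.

278,921,216 MiB × 1,048,576 bytes/MiB = 292,470,092,988,416 bytes
1 TiB = 1,099,511,627,776 bytes
292,470,092,988,416 / 1,099,511,627,776 = 266 TiB

266 TiB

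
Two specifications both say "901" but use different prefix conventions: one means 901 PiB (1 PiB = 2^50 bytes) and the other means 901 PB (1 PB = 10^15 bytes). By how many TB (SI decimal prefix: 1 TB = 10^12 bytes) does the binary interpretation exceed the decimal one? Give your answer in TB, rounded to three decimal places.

901 PiB = 901 × 1,125,899,906,842,624 = 1,014,435,816,065,204,224 bytes
901 PB = 901 × 1,000,000,000,000,000 = 901,000,000,000,000,000 bytes
difference = 113,435,816,065,204,224 bytes
113,435,816,065,204,224 / 1,000,000,000,000 = 113,435.816 TB

113,435.816 TB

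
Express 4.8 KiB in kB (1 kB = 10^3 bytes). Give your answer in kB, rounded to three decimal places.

4.915 kB

4.8 KiB = 4.8 × 2^10 bytes = 4,915.2 bytes
1 kB = 1,000 bytes
4,915.2 / 1,000 = 4.915 kB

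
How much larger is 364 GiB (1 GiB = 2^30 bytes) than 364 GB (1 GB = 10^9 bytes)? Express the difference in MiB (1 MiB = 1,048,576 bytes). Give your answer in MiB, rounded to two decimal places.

364 GiB = 364 × 1,073,741,824 = 390,842,023,936 bytes
364 GB = 364 × 1,000,000,000 = 364,000,000,000 bytes
difference = 26,842,023,936 bytes
26,842,023,936 / 1,048,576 = 25,598.55 MiB

25,598.55 MiB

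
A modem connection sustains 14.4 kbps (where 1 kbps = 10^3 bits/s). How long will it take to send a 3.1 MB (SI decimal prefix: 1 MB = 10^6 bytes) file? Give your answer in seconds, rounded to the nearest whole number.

3.1 MB = 3,100,000 bytes = 24,800,000 bits
14.4 kbps = 14,400 bits/s
time = 24,800,000 / 14,400 = 1,722 s

1,722 seconds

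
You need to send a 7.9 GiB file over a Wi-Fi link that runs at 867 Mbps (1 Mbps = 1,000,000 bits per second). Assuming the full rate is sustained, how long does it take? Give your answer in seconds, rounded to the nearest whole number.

78 seconds

7.9 GiB = 8,482,560,409.6 bytes = 67,860,483,276.8 bits
867 Mbps = 867,000,000 bits/s
time = 67,860,483,276.8 / 867,000,000 = 78 s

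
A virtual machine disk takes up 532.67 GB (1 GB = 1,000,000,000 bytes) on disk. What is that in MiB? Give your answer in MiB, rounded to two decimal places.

532.67 GB = 532.67 × 10^9 bytes = 532,670,000,000 bytes
1 MiB = 2^20 bytes = 1,048,576 bytes
532,670,000,000 / 1,048,576 = 507,993.70 MiB

507,993.70 MiB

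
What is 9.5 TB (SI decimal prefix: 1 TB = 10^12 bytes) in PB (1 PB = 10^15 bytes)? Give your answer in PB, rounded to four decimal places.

9.5 TB = 9.5 × 10^12 bytes = 9,500,000,000,000 bytes
1 PB = 1,000,000,000,000,000 bytes
9,500,000,000,000 / 1,000,000,000,000,000 = 0.0095 PB

0.0095 PB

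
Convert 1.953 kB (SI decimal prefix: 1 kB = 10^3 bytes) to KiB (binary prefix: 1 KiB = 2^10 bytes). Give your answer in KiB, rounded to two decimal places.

1.91 KiB

1.953 kB × 1,000 bytes/kB = 1,953 bytes
1 KiB = 2^10 bytes = 1,024 bytes
1,953 / 1,024 = 1.91 KiB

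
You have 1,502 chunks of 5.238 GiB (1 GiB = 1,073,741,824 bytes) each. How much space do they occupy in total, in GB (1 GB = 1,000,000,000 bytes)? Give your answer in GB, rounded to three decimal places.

8,447.638 GB

Total = 1,502 × 5.238 GiB = 7867.476 GiB
= 7867.476 × 1,073,741,824 bytes = 8,447,638,030,516.224 bytes
1 GB = 1,000,000,000 bytes
8,447,638,030,516.224 / 1,000,000,000 = 8,447.638 GB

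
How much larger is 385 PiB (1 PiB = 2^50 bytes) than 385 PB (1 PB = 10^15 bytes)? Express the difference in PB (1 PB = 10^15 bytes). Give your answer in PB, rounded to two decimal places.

385 PiB = 385 × 1,125,899,906,842,624 = 433,471,464,134,410,240 bytes
385 PB = 385 × 1,000,000,000,000,000 = 385,000,000,000,000,000 bytes
difference = 48,471,464,134,410,240 bytes
48,471,464,134,410,240 / 1,000,000,000,000,000 = 48.47 PB

48.47 PB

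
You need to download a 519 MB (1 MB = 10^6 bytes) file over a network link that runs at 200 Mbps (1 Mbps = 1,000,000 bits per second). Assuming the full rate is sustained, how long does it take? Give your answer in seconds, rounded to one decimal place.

20.8 seconds

519 MB = 519,000,000 bytes = 4,152,000,000 bits
200 Mbps = 200,000,000 bits/s
time = 4,152,000,000 / 200,000,000 = 20.8 s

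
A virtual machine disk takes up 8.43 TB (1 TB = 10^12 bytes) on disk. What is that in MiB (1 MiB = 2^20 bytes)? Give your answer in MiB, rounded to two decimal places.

8,039,474.49 MiB

8.43 TB = 8.43 × 10^12 bytes = 8,430,000,000,000 bytes
1 MiB = 1,048,576 bytes
8,430,000,000,000 / 1,048,576 = 8,039,474.49 MiB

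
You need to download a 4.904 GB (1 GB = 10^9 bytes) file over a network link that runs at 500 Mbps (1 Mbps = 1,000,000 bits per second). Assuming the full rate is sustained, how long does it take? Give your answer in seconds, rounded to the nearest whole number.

78 seconds

4.904 GB = 4,904,000,000 bytes = 39,232,000,000 bits
500 Mbps = 500,000,000 bits/s
time = 39,232,000,000 / 500,000,000 = 78 s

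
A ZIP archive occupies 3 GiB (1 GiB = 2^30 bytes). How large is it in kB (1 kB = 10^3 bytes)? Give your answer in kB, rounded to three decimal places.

3,221,225.472 kB

3 GiB × 1,073,741,824 bytes/GiB = 3,221,225,472 bytes
1 kB = 1,000 bytes
3,221,225,472 / 1,000 = 3,221,225.472 kB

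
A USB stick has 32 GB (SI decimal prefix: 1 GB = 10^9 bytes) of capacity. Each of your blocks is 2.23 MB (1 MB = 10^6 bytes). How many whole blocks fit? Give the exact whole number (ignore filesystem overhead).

Capacity: 32 GB = 32,000,000,000 bytes
Per item: 2.23 MB = 2,230,000 bytes
⌊32,000,000,000 / 2,230,000⌋ = 14,349

14,349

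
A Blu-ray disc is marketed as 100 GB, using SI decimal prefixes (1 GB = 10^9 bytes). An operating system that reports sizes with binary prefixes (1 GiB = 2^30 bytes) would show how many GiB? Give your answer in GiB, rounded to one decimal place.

93.1 GiB

100 GB × 1,000,000,000 bytes/GB = 100,000,000,000 bytes
1 GiB = 2^30 bytes = 1,073,741,824 bytes
100,000,000,000 / 1,073,741,824 = 93.1 GiB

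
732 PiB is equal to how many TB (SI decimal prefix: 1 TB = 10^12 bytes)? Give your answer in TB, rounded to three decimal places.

824,158.732 TB

732 PiB = 732 × 2^50 bytes = 824,158,731,808,800,768 bytes
1 TB = 1,000,000,000,000 bytes
824,158,731,808,800,768 / 1,000,000,000,000 = 824,158.732 TB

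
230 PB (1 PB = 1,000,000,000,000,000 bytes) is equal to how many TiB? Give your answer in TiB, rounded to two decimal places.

230 PB × 1,000,000,000,000,000 bytes/PB = 230,000,000,000,000,000 bytes
1 TiB = 1,099,511,627,776 bytes
230,000,000,000,000,000 / 1,099,511,627,776 = 209,183.78 TiB

209,183.78 TiB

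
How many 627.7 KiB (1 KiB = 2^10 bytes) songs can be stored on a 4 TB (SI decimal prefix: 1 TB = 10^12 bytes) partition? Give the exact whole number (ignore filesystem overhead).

Capacity: 4 TB = 4,000,000,000,000 bytes
Per item: 627.7 KiB = 642,764.8 bytes
⌊4,000,000,000,000 / 642,764.8⌋ = 6,223,116

6,223,116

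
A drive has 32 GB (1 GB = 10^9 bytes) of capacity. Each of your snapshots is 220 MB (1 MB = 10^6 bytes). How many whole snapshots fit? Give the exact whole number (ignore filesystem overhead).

Capacity: 32 GB = 32,000,000,000 bytes
Per item: 220 MB = 220,000,000 bytes
⌊32,000,000,000 / 220,000,000⌋ = 145

145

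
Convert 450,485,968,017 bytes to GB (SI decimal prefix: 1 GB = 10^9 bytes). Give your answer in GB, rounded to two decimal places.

450,485,968,017 bytes given.
1 GB = 10^9 bytes = 1,000,000,000 bytes
450,485,968,017 / 1,000,000,000 = 450.49 GB

450.49 GB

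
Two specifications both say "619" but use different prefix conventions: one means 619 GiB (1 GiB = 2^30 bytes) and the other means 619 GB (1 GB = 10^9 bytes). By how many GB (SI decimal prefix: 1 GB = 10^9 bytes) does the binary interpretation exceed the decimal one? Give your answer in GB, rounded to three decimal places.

45.646 GB

619 GiB = 619 × 1,073,741,824 = 664,646,189,056 bytes
619 GB = 619 × 1,000,000,000 = 619,000,000,000 bytes
difference = 45,646,189,056 bytes
45,646,189,056 / 1,000,000,000 = 45.646 GB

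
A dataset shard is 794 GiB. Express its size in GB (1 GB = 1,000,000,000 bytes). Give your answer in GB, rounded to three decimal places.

852.551 GB

794 GiB × 1,073,741,824 bytes/GiB = 852,551,008,256 bytes
1 GB = 1,000,000,000 bytes
852,551,008,256 / 1,000,000,000 = 852.551 GB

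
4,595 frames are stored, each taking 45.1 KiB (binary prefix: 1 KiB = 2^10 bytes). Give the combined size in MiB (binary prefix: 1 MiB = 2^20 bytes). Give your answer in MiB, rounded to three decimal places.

202.377 MiB

Total = 4,595 × 45.1 KiB = 207234.5 KiB
= 207234.5 × 1,024 bytes = 212,208,128 bytes
1 MiB = 1,048,576 bytes
212,208,128 / 1,048,576 = 202.377 MiB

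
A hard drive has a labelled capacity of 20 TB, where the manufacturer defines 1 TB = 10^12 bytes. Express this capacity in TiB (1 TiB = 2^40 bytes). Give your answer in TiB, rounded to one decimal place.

20 TB × 1,000,000,000,000 bytes/TB = 20,000,000,000,000 bytes
1 TiB = 2^40 bytes = 1,099,511,627,776 bytes
20,000,000,000,000 / 1,099,511,627,776 = 18.2 TiB

18.2 TiB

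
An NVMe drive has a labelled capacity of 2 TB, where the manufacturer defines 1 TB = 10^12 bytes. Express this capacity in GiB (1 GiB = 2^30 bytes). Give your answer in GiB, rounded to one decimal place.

2 TB = 2 × 10^12 bytes = 2,000,000,000,000 bytes
1 GiB = 2^30 bytes = 1,073,741,824 bytes
2,000,000,000,000 / 1,073,741,824 = 1,862.6 GiB

1,862.6 GiB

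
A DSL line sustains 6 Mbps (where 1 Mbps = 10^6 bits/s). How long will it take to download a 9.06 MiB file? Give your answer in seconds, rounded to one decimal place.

9.06 MiB = 9,500,098.56 bytes = 76,000,788.48 bits
6 Mbps = 6,000,000 bits/s
time = 76,000,788.48 / 6,000,000 = 12.7 s

12.7 seconds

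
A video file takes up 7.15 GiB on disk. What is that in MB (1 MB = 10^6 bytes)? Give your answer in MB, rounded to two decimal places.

7,677.25 MB

7.15 GiB × 1,073,741,824 bytes/GiB = 7,677,254,041.6 bytes
1 MB = 1,000,000 bytes
7,677,254,041.6 / 1,000,000 = 7,677.25 MB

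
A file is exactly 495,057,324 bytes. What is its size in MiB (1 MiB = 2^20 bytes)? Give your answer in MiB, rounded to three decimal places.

495,057,324 bytes given.
1 MiB = 1,048,576 bytes
495,057,324 / 1,048,576 = 472.123 MiB

472.123 MiB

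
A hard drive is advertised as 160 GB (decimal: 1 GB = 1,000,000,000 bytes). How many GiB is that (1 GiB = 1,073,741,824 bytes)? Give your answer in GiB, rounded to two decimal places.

149.01 GiB

160 GB = 160 × 10^9 bytes = 160,000,000,000 bytes
1 GiB = 2^30 bytes = 1,073,741,824 bytes
160,000,000,000 / 1,073,741,824 = 149.01 GiB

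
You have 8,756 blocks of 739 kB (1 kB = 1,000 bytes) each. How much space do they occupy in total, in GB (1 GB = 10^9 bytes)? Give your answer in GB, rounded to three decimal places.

6.471 GB

Total = 8,756 × 739 kB = 6,470,684 kB
= 6,470,684 × 1,000 bytes = 6,470,684,000 bytes
1 GB = 1,000,000,000 bytes
6,470,684,000 / 1,000,000,000 = 6.471 GB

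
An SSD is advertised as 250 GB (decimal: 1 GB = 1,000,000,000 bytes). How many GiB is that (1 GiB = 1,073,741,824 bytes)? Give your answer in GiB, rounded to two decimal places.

232.83 GiB

250 GB = 250 × 10^9 bytes = 250,000,000,000 bytes
1 GiB = 1,073,741,824 bytes
250,000,000,000 / 1,073,741,824 = 232.83 GiB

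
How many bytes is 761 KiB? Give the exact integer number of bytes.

761 × 1,024 = 779,264 bytes  (1 KiB = 2^10 bytes)

779,264 bytes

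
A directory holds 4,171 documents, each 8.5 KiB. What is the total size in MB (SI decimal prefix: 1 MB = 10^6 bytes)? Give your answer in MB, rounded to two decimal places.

36.30 MB

Total = 4,171 × 8.5 KiB = 35453.5 KiB
= 35453.5 × 1,024 bytes = 36,304,384 bytes
1 MB = 1,000,000 bytes
36,304,384 / 1,000,000 = 36.30 MB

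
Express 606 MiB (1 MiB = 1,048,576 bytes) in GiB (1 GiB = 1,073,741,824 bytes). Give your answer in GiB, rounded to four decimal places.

0.5918 GiB

606 MiB = 606 × 2^20 bytes = 635,437,056 bytes
1 GiB = 1,073,741,824 bytes
635,437,056 / 1,073,741,824 = 0.5918 GiB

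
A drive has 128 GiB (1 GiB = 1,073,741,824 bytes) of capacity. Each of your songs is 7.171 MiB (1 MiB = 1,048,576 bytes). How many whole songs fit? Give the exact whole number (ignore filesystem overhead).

18,278

Capacity: 128 GiB = 137,438,953,472 bytes
Per item: 7.171 MiB = 7,519,338.496 bytes
⌊137,438,953,472 / 7,519,338.496⌋ = 18,278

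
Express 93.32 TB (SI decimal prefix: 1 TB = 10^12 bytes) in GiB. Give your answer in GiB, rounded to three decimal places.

93.32 TB = 93.32 × 10^12 bytes = 93,320,000,000,000 bytes
1 GiB = 1,073,741,824 bytes
93,320,000,000,000 / 1,073,741,824 = 86,911.023 GiB

86,911.023 GiB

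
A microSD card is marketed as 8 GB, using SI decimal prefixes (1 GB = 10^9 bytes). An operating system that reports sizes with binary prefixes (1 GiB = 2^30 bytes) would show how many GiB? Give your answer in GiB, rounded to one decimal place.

8 GB = 8 × 10^9 bytes = 8,000,000,000 bytes
1 GiB = 1,073,741,824 bytes
8,000,000,000 / 1,073,741,824 = 7.5 GiB

7.5 GiB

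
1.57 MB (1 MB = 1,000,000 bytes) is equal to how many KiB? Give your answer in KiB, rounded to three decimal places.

1,533.203 KiB

1.57 MB = 1.57 × 10^6 bytes = 1,570,000 bytes
1 KiB = 2^10 bytes = 1,024 bytes
1,570,000 / 1,024 = 1,533.203 KiB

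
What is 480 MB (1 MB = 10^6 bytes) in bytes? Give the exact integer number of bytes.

480,000,000 bytes

480 × 1,000,000 = 480,000,000 bytes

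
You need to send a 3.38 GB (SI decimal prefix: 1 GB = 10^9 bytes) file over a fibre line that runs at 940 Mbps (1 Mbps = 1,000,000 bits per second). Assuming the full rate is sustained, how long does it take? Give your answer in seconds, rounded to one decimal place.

28.8 seconds

3.38 GB = 3,380,000,000 bytes = 27,040,000,000 bits
940 Mbps = 940,000,000 bits/s
time = 27,040,000,000 / 940,000,000 = 28.8 s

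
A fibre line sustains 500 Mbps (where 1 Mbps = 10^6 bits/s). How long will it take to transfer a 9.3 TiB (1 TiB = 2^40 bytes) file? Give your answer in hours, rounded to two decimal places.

45.45 hours

9.3 TiB = 10,225,458,138,316.8 bytes = 81,803,665,106,534.4 bits
500 Mbps = 500,000,000 bits/s
time = 81,803,665,106,534.4 / 500,000,000 = 163,607.3302 s
163,607.3302 s / 3600 = 45.45 hours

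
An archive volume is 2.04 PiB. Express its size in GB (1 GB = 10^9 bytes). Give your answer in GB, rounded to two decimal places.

2,296,835.81 GB

2.04 PiB = 2.04 × 2^50 bytes = 2,296,835,809,958,952.96 bytes
1 GB = 1,000,000,000 bytes
2,296,835,809,958,952.96 / 1,000,000,000 = 2,296,835.81 GB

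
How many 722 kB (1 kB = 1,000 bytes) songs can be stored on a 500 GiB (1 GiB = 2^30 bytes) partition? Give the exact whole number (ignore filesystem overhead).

Capacity: 500 GiB = 536,870,912,000 bytes
Per item: 722 kB = 722,000 bytes
⌊536,870,912,000 / 722,000⌋ = 743,588

743,588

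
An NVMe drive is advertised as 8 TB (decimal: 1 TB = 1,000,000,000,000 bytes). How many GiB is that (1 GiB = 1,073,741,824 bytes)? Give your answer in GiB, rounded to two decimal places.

8 TB × 1,000,000,000,000 bytes/TB = 8,000,000,000,000 bytes
1 GiB = 2^30 bytes = 1,073,741,824 bytes
8,000,000,000,000 / 1,073,741,824 = 7,450.58 GiB

7,450.58 GiB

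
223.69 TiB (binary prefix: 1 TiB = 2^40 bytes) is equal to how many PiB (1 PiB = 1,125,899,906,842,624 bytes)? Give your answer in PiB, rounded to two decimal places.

223.69 TiB = 223.69 × 2^40 bytes = 245,949,756,017,213.44 bytes
1 PiB = 2^50 bytes = 1,125,899,906,842,624 bytes
245,949,756,017,213.44 / 1,125,899,906,842,624 = 0.22 PiB

0.22 PiB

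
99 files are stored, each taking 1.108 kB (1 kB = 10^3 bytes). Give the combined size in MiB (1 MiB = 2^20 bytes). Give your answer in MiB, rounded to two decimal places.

Total = 99 × 1.108 kB = 109.692 kB
= 109.692 × 1,000 bytes = 109,692 bytes
1 MiB = 1,048,576 bytes
109,692 / 1,048,576 = 0.10 MiB

0.10 MiB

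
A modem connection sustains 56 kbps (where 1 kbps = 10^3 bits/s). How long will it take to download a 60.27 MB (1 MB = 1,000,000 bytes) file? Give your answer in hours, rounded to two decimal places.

60.27 MB = 60,270,000 bytes = 482,160,000 bits
56 kbps = 56,000 bits/s
time = 482,160,000 / 56,000 = 8,610.0000 s
8,610.0000 s / 3600 = 2.39 hours

2.39 hours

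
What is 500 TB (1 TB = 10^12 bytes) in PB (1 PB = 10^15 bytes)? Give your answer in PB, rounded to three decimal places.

500 TB × 1,000,000,000,000 bytes/TB = 500,000,000,000,000 bytes
1 PB = 10^15 bytes = 1,000,000,000,000,000 bytes
500,000,000,000,000 / 1,000,000,000,000,000 = 0.500 PB

0.500 PB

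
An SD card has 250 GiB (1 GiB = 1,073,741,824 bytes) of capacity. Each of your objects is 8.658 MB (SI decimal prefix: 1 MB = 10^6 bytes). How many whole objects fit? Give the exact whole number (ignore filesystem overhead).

Capacity: 250 GiB = 268,435,456,000 bytes
Per item: 8.658 MB = 8,658,000 bytes
⌊268,435,456,000 / 8,658,000⌋ = 31,004

31,004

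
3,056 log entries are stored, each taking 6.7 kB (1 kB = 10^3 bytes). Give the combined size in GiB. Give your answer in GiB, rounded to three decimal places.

Total = 3,056 × 6.7 kB = 20475.2 kB
= 20475.2 × 1,000 bytes = 20,475,200 bytes
1 GiB = 1,073,741,824 bytes
20,475,200 / 1,073,741,824 = 0.019 GiB

0.019 GiB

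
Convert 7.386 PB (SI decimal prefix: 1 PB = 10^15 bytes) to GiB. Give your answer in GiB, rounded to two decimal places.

7.386 PB × 1,000,000,000,000,000 bytes/PB = 7,386,000,000,000,000 bytes
1 GiB = 2^30 bytes = 1,073,741,824 bytes
7,386,000,000,000,000 / 1,073,741,824 = 6,878,748.54 GiB

6,878,748.54 GiB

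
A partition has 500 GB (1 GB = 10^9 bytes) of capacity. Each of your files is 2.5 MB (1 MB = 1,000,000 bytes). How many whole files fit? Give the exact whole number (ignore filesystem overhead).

Capacity: 500 GB = 500,000,000,000 bytes
Per item: 2.5 MB = 2,500,000 bytes
⌊500,000,000,000 / 2,500,000⌋ = 200,000

200,000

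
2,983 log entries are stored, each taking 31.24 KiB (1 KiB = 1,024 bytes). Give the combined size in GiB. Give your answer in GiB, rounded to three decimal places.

0.089 GiB

Total = 2,983 × 31.24 KiB = 93188.92 KiB
= 93188.92 × 1,024 bytes = 95,425,454.08 bytes
1 GiB = 1,073,741,824 bytes
95,425,454.08 / 1,073,741,824 = 0.089 GiB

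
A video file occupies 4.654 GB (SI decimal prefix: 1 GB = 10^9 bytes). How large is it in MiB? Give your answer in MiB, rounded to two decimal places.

4.654 GB = 4.654 × 10^9 bytes = 4,654,000,000 bytes
1 MiB = 2^20 bytes = 1,048,576 bytes
4,654,000,000 / 1,048,576 = 4,438.40 MiB

4,438.40 MiB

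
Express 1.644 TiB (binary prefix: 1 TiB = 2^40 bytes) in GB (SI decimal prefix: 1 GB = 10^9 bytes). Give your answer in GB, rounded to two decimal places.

1.644 TiB × 1,099,511,627,776 bytes/TiB = 1,807,597,116,063.744 bytes
1 GB = 10^9 bytes = 1,000,000,000 bytes
1,807,597,116,063.744 / 1,000,000,000 = 1,807.60 GB

1,807.60 GB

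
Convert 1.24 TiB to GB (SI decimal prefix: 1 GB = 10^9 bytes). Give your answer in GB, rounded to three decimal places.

1,363.394 GB

1.24 TiB × 1,099,511,627,776 bytes/TiB = 1,363,394,418,442.24 bytes
1 GB = 1,000,000,000 bytes
1,363,394,418,442.24 / 1,000,000,000 = 1,363.394 GB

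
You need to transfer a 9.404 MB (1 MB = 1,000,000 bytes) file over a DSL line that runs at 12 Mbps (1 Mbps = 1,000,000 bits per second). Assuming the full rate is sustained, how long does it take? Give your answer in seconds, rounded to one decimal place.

9.404 MB = 9,404,000 bytes = 75,232,000 bits
12 Mbps = 12,000,000 bits/s
time = 75,232,000 / 12,000,000 = 6.3 s

6.3 seconds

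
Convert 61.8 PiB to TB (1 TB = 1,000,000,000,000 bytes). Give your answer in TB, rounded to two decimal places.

61.8 PiB = 61.8 × 2^50 bytes = 69,580,614,242,874,163.2 bytes
1 TB = 10^12 bytes = 1,000,000,000,000 bytes
69,580,614,242,874,163.2 / 1,000,000,000,000 = 69,580.61 TB

69,580.61 TB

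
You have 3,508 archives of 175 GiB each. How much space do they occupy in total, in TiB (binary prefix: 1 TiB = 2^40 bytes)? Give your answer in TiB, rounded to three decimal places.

Total = 3,508 × 175 GiB = 613,900 GiB
= 613,900 × 1,073,741,824 bytes = 659,170,105,753,600 bytes
1 TiB = 1,099,511,627,776 bytes
659,170,105,753,600 / 1,099,511,627,776 = 599.512 TiB

599.512 TiB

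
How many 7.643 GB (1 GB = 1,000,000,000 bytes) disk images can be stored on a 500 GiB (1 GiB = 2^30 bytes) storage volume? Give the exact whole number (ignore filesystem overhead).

70

Capacity: 500 GiB = 536,870,912,000 bytes
Per item: 7.643 GB = 7,643,000,000 bytes
⌊536,870,912,000 / 7,643,000,000⌋ = 70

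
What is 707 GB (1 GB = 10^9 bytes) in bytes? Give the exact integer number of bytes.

707 × 1,000,000,000 = 707,000,000,000 bytes  (1 GB = 10^9 bytes)

707,000,000,000 bytes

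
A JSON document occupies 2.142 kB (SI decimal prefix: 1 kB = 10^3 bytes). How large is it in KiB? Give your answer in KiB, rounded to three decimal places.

2.092 KiB

2.142 kB = 2.142 × 10^3 bytes = 2,142 bytes
1 KiB = 1,024 bytes
2,142 / 1,024 = 2.092 KiB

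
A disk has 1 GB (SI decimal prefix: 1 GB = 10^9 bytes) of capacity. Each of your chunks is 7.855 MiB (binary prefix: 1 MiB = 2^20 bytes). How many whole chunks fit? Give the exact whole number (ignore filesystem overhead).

121

Capacity: 1 GB = 1,000,000,000 bytes
Per item: 7.855 MiB = 8,236,564.48 bytes
⌊1,000,000,000 / 8,236,564.48⌋ = 121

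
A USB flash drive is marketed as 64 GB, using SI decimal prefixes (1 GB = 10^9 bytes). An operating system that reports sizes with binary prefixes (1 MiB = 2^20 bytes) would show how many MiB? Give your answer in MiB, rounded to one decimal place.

64 GB = 64 × 10^9 bytes = 64,000,000,000 bytes
1 MiB = 1,048,576 bytes
64,000,000,000 / 1,048,576 = 61,035.2 MiB

61,035.2 MiB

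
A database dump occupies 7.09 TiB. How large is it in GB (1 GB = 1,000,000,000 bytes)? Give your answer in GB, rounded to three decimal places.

7.09 TiB = 7.09 × 2^40 bytes = 7,795,537,440,931.84 bytes
1 GB = 10^9 bytes = 1,000,000,000 bytes
7,795,537,440,931.84 / 1,000,000,000 = 7,795.537 GB

7,795.537 GB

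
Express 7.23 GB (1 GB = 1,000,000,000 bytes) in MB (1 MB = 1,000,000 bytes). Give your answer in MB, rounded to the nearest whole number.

7,230 MB

7.23 GB = 7.23 × 10^9 bytes = 7,230,000,000 bytes
1 MB = 10^6 bytes = 1,000,000 bytes
7,230,000,000 / 1,000,000 = 7,230 MB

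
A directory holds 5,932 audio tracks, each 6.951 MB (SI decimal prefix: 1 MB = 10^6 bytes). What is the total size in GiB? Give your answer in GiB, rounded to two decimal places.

Total = 5,932 × 6.951 MB = 41233.332 MB
= 41233.332 × 1,000,000 bytes = 41,233,332,000 bytes
1 GiB = 1,073,741,824 bytes
41,233,332,000 / 1,073,741,824 = 38.40 GiB

38.40 GiB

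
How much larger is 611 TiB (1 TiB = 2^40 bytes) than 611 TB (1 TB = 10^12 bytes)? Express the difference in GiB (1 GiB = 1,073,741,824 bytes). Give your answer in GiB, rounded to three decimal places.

56,625.907 GiB

611 TiB = 611 × 1,099,511,627,776 = 671,801,604,571,136 bytes
611 TB = 611 × 1,000,000,000,000 = 611,000,000,000,000 bytes
difference = 60,801,604,571,136 bytes
60,801,604,571,136 / 1,073,741,824 = 56,625.907 GiB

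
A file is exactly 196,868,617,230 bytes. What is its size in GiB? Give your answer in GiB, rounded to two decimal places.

196,868,617,230 bytes given.
1 GiB = 1,073,741,824 bytes
196,868,617,230 / 1,073,741,824 = 183.35 GiB

183.35 GiB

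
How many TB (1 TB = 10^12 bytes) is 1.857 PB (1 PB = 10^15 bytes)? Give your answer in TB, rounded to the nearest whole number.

1.857 PB × 1,000,000,000,000,000 bytes/PB = 1,857,000,000,000,000 bytes
1 TB = 10^12 bytes = 1,000,000,000,000 bytes
1,857,000,000,000,000 / 1,000,000,000,000 = 1,857 TB

1,857 TB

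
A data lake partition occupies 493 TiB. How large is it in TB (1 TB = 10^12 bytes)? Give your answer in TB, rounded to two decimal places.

493 TiB × 1,099,511,627,776 bytes/TiB = 542,059,232,493,568 bytes
1 TB = 1,000,000,000,000 bytes
542,059,232,493,568 / 1,000,000,000,000 = 542.06 TB

542.06 TB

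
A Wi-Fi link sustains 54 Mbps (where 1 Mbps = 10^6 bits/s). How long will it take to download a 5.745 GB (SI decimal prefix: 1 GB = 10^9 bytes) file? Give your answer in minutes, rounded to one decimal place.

14.2 minutes

5.745 GB = 5,745,000,000 bytes = 45,960,000,000 bits
54 Mbps = 54,000,000 bits/s
time = 45,960,000,000 / 54,000,000 = 851.11 s
851.11 s / 60 = 14.2 minutes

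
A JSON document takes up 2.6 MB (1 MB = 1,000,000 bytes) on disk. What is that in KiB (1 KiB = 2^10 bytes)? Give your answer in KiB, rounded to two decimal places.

2,539.06 KiB

2.6 MB = 2.6 × 10^6 bytes = 2,600,000 bytes
1 KiB = 1,024 bytes
2,600,000 / 1,024 = 2,539.06 KiB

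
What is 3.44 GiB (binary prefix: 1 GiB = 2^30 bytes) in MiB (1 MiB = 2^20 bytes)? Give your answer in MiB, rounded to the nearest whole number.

3,523 MiB

3.44 GiB = 3.44 × 2^30 bytes = 3,693,671,874.56 bytes
1 MiB = 1,048,576 bytes
3,693,671,874.56 / 1,048,576 = 3,523 MiB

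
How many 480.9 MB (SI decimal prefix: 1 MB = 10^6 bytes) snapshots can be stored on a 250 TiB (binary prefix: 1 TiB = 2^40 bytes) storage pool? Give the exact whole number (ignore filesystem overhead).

Capacity: 250 TiB = 274,877,906,944,000 bytes
Per item: 480.9 MB = 480,900,000 bytes
⌊274,877,906,944,000 / 480,900,000⌋ = 571,590

571,590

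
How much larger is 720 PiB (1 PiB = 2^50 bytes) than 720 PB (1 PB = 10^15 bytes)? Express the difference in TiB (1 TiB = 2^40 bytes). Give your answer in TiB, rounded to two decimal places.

82,443.81 TiB

720 PiB = 720 × 1,125,899,906,842,624 = 810,647,932,926,689,280 bytes
720 PB = 720 × 1,000,000,000,000,000 = 720,000,000,000,000,000 bytes
difference = 90,647,932,926,689,280 bytes
90,647,932,926,689,280 / 1,099,511,627,776 = 82,443.81 TiB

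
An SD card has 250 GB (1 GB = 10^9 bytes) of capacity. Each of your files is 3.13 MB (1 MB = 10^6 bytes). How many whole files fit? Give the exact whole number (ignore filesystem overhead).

79,872

Capacity: 250 GB = 250,000,000,000 bytes
Per item: 3.13 MB = 3,130,000 bytes
⌊250,000,000,000 / 3,130,000⌋ = 79,872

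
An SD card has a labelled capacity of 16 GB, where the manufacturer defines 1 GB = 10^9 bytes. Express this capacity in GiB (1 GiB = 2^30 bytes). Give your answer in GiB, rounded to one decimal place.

14.9 GiB

16 GB = 16 × 10^9 bytes = 16,000,000,000 bytes
1 GiB = 2^30 bytes = 1,073,741,824 bytes
16,000,000,000 / 1,073,741,824 = 14.9 GiB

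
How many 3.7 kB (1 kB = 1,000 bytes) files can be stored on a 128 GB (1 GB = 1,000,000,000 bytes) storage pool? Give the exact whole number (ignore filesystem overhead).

34,594,594

Capacity: 128 GB = 128,000,000,000 bytes
Per item: 3.7 kB = 3,700 bytes
⌊128,000,000,000 / 3,700⌋ = 34,594,594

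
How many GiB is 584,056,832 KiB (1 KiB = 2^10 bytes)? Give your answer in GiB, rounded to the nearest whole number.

584,056,832 KiB × 1,024 bytes/KiB = 598,074,195,968 bytes
1 GiB = 2^30 bytes = 1,073,741,824 bytes
598,074,195,968 / 1,073,741,824 = 557 GiB

557 GiB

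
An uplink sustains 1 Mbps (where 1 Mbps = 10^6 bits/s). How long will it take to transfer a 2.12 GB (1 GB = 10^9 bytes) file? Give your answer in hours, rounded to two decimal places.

2.12 GB = 2,120,000,000 bytes = 16,960,000,000 bits
1 Mbps = 1,000,000 bits/s
time = 16,960,000,000 / 1,000,000 = 16,960.0000 s
16,960.0000 s / 3600 = 4.71 hours

4.71 hours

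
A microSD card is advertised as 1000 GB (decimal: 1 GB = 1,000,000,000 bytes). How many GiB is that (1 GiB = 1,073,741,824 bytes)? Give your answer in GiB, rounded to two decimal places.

931.32 GiB

1000 GB = 1000 × 10^9 bytes = 1,000,000,000,000 bytes
1 GiB = 2^30 bytes = 1,073,741,824 bytes
1,000,000,000,000 / 1,073,741,824 = 931.32 GiB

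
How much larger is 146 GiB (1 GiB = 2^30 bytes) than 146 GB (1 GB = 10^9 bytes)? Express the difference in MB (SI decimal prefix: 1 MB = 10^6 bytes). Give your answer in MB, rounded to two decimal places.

146 GiB = 146 × 1,073,741,824 = 156,766,306,304 bytes
146 GB = 146 × 1,000,000,000 = 146,000,000,000 bytes
difference = 10,766,306,304 bytes
10,766,306,304 / 1,000,000 = 10,766.31 MB

10,766.31 MB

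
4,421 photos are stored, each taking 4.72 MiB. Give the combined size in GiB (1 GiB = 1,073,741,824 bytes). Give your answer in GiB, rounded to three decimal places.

20.378 GiB

Total = 4,421 × 4.72 MiB = 20867.12 MiB
= 20867.12 × 1,048,576 bytes = 21,880,761,221.12 bytes
1 GiB = 1,073,741,824 bytes
21,880,761,221.12 / 1,073,741,824 = 20.378 GiB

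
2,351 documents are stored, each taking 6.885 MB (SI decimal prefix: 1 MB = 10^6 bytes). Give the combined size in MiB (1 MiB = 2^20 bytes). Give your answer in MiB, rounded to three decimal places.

15,436.778 MiB

Total = 2,351 × 6.885 MB = 16186.635 MB
= 16186.635 × 1,000,000 bytes = 16,186,635,000 bytes
1 MiB = 1,048,576 bytes
16,186,635,000 / 1,048,576 = 15,436.778 MiB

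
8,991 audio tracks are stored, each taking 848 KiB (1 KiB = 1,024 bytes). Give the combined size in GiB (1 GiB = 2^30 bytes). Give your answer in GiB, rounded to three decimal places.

Total = 8,991 × 848 KiB = 7,624,368 KiB
= 7,624,368 × 1,024 bytes = 7,807,352,832 bytes
1 GiB = 1,073,741,824 bytes
7,807,352,832 / 1,073,741,824 = 7.271 GiB

7.271 GiB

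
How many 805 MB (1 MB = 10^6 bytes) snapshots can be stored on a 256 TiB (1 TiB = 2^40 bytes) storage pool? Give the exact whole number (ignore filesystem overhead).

Capacity: 256 TiB = 281,474,976,710,656 bytes
Per item: 805 MB = 805,000,000 bytes
⌊281,474,976,710,656 / 805,000,000⌋ = 349,658

349,658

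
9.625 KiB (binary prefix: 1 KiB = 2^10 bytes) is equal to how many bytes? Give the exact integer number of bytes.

9,856 bytes

9.625 × 1,024 = 9,856 bytes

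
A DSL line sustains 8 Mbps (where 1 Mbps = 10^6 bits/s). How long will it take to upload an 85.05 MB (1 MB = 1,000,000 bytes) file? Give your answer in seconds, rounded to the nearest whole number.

85 seconds

85.05 MB = 85,050,000 bytes = 680,400,000 bits
8 Mbps = 8,000,000 bits/s
time = 680,400,000 / 8,000,000 = 85 s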